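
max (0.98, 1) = 1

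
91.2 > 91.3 False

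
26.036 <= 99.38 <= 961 True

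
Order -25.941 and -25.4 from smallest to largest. -25.941, -25.4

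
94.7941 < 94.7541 False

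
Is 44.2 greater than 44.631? No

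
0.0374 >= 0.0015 True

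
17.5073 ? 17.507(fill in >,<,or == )>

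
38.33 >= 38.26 True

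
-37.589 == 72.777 False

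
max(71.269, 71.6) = 71.6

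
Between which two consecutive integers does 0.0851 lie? 0 and 1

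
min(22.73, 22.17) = 22.17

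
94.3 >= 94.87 False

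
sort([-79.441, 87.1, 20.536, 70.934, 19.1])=[-79.441, 19.1, 20.536, 70.934, 87.1]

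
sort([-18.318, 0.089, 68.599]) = [-18.318, 0.089, 68.599]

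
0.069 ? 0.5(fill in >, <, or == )<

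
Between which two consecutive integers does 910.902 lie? 910 and 911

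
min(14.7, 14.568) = 14.568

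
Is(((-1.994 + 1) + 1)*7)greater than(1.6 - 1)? No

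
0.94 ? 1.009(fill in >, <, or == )<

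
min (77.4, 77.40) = 77.4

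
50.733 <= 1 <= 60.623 False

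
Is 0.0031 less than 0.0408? Yes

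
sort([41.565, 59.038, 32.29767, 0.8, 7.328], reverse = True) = [59.038, 41.565, 32.29767, 7.328, 0.8]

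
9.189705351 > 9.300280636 False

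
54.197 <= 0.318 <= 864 False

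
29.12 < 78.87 True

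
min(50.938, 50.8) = 50.8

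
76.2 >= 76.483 False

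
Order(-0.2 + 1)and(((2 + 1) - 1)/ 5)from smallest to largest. (((2 + 1) - 1)/ 5), (-0.2 + 1)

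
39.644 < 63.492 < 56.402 False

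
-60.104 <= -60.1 True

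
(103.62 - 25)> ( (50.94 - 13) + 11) True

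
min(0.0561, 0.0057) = 0.0057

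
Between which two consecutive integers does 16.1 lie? 16 and 17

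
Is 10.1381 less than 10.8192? Yes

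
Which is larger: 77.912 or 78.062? 78.062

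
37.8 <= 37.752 False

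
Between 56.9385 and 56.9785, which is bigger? 56.9785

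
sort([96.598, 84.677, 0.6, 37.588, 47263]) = [0.6, 37.588, 84.677, 96.598, 47263]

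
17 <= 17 True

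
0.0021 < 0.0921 True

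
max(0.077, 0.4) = 0.4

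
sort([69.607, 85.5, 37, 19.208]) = [19.208, 37, 69.607, 85.5]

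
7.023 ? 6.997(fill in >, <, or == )>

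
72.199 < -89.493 False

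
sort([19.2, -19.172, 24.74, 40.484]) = [-19.172, 19.2, 24.74, 40.484]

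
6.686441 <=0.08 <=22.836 False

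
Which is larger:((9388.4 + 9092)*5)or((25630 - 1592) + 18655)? ((9388.4 + 9092)*5)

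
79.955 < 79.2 False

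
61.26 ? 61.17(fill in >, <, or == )>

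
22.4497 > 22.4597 False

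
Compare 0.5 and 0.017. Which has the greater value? 0.5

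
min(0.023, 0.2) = 0.023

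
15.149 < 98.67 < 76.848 False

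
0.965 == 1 False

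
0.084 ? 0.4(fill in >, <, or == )<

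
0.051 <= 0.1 True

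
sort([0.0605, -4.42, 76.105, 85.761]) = [-4.42, 0.0605, 76.105, 85.761]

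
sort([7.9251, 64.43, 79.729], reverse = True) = [79.729, 64.43, 7.9251]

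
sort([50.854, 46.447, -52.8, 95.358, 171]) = [-52.8, 46.447, 50.854, 95.358, 171]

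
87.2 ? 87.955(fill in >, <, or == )<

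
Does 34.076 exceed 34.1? No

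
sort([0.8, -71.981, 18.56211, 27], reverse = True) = [27, 18.56211, 0.8, -71.981]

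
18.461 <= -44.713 False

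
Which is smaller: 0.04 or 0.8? 0.04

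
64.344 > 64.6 False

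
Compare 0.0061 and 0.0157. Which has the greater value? 0.0157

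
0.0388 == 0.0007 False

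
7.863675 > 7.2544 True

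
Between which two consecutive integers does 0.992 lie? 0 and 1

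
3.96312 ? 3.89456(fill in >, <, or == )>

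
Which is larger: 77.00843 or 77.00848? 77.00848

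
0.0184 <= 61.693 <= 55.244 False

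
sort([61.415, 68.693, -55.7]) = [-55.7, 61.415, 68.693]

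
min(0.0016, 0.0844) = 0.0016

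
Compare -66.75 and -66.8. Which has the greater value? -66.75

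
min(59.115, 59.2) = 59.115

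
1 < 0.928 False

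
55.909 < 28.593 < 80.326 False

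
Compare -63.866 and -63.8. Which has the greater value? -63.8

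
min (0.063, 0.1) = 0.063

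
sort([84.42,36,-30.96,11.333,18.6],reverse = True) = [84.42,36,18.6,11.333,-30.96]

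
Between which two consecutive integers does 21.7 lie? 21 and 22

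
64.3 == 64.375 False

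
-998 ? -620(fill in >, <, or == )<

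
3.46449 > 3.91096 False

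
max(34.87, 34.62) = 34.87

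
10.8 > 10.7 True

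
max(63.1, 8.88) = 63.1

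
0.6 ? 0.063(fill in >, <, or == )>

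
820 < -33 False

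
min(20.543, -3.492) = -3.492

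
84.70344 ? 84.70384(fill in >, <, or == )<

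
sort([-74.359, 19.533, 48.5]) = [-74.359, 19.533, 48.5]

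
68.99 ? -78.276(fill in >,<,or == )>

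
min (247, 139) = 139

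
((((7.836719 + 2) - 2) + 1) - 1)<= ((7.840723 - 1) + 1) True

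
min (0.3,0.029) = 0.029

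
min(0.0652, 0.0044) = 0.0044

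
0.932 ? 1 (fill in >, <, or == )<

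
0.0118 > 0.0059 True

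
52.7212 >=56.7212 False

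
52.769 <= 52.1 False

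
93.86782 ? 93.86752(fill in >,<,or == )>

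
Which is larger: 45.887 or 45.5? 45.887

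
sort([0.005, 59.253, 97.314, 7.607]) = [0.005, 7.607, 59.253, 97.314]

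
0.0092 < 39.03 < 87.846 True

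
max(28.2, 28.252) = 28.252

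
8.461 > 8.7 False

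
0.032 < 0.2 True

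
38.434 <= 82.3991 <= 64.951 False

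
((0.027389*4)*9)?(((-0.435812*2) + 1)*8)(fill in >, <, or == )<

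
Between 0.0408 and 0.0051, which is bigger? 0.0408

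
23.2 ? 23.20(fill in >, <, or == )==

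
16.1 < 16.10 False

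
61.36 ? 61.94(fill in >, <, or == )<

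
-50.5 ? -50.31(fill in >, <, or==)<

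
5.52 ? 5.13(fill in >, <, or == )>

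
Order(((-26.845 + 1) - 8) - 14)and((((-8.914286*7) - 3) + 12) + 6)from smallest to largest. (((-26.845 + 1) - 8) - 14), ((((-8.914286*7) - 3) + 12) + 6)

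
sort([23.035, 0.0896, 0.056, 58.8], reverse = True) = [58.8, 23.035, 0.0896, 0.056]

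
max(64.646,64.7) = 64.7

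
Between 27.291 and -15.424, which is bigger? 27.291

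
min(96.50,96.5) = 96.50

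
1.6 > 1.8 False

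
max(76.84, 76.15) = 76.84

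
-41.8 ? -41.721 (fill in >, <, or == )<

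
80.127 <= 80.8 True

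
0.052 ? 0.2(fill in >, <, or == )<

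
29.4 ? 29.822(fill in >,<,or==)<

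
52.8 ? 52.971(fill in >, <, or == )<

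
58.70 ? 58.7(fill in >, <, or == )==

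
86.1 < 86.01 False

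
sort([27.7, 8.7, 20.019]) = [8.7, 20.019, 27.7]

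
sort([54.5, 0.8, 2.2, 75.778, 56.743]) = [0.8, 2.2, 54.5, 56.743, 75.778]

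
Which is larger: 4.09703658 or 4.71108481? 4.71108481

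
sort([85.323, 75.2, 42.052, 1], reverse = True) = [85.323, 75.2, 42.052, 1]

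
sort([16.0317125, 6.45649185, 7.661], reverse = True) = [16.0317125, 7.661, 6.45649185]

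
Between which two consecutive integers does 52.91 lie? 52 and 53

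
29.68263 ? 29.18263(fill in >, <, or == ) >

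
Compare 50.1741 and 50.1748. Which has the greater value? 50.1748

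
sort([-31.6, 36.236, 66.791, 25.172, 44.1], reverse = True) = [66.791, 44.1, 36.236, 25.172, -31.6]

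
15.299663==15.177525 False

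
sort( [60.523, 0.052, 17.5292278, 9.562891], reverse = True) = [60.523, 17.5292278, 9.562891, 0.052]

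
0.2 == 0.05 False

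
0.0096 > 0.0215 False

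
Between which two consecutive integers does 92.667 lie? 92 and 93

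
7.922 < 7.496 False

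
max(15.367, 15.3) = 15.367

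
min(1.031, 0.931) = 0.931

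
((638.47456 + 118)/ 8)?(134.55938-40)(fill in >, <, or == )<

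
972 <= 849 False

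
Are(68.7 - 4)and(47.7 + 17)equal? Yes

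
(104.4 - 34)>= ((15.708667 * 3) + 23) True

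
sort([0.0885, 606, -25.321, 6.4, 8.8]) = [-25.321, 0.0885, 6.4, 8.8, 606]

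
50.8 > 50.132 True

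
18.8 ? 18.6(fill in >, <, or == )>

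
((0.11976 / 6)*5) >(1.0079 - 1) True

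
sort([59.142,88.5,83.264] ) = [59.142,83.264,88.5]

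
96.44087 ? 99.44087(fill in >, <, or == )<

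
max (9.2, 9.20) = 9.20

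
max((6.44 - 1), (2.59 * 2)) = 5.44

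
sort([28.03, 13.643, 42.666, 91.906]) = [13.643, 28.03, 42.666, 91.906]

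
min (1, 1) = 1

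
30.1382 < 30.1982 True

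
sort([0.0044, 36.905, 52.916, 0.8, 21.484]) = [0.0044, 0.8, 21.484, 36.905, 52.916]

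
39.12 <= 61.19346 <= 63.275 True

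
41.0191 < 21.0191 False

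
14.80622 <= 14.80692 True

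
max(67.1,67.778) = 67.778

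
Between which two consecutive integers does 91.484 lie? 91 and 92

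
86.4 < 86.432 True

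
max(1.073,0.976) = 1.073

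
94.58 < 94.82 True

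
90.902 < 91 True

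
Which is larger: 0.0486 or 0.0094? 0.0486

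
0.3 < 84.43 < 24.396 False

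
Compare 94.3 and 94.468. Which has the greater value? 94.468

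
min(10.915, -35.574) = -35.574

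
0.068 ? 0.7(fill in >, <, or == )<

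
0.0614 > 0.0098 True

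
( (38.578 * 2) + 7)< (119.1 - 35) False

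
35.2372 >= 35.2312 True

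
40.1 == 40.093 False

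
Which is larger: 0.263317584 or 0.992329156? 0.992329156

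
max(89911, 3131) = 89911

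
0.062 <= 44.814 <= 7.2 False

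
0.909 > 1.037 False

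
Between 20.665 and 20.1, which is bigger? 20.665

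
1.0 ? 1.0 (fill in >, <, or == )==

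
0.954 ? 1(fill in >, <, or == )<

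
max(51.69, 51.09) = 51.69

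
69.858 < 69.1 False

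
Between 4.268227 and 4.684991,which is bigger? 4.684991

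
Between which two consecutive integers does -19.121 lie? -20 and -19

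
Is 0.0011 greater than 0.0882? No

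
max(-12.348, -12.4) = -12.348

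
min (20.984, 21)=20.984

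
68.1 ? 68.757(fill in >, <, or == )<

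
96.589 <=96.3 False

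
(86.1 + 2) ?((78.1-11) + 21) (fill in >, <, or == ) ==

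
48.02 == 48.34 False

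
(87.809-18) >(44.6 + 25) True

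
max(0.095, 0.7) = 0.7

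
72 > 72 False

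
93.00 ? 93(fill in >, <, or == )==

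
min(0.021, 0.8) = 0.021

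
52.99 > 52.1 True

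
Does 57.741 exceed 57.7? Yes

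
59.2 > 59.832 False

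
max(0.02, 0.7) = 0.7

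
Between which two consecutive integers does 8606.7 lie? 8606 and 8607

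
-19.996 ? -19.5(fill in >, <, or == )<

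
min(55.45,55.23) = 55.23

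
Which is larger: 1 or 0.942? 1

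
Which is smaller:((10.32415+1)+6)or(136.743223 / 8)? (136.743223 / 8)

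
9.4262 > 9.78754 False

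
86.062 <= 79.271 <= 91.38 False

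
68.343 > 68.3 True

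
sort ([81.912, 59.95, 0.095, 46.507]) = [0.095, 46.507, 59.95, 81.912]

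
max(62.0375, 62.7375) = 62.7375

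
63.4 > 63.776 False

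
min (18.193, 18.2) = 18.193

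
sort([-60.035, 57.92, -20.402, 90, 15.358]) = [-60.035, -20.402, 15.358, 57.92, 90]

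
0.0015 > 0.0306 False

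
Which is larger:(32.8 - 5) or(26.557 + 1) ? (32.8 - 5)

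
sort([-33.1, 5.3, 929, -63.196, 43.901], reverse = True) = [929, 43.901, 5.3, -33.1, -63.196]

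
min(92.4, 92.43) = 92.4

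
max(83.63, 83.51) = 83.63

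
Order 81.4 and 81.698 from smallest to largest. 81.4, 81.698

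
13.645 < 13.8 True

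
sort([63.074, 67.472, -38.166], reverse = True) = [67.472, 63.074, -38.166]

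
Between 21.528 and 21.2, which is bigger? 21.528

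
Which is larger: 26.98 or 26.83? 26.98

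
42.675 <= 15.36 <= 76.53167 False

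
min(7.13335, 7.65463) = 7.13335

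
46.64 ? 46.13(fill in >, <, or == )>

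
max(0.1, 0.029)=0.1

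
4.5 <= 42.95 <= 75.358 True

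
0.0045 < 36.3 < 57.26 True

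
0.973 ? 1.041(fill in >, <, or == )<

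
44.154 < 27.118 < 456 False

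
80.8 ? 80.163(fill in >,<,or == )>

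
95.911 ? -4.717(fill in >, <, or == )>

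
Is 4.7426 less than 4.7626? Yes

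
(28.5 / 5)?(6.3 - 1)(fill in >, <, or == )>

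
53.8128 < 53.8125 False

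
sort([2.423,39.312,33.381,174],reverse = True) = [174,39.312,33.381,2.423]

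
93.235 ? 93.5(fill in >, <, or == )<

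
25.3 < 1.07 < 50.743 False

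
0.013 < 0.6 True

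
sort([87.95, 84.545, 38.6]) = [38.6, 84.545, 87.95]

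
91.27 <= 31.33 False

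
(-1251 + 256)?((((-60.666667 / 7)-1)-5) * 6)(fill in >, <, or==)<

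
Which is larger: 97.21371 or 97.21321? 97.21371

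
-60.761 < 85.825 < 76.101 False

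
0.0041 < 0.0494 True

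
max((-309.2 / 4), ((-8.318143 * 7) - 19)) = -77.227001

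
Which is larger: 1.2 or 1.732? 1.732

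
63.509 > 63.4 True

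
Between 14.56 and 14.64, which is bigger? 14.64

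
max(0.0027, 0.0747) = 0.0747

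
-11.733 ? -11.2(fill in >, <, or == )<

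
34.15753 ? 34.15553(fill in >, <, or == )>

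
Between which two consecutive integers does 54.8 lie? 54 and 55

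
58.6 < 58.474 False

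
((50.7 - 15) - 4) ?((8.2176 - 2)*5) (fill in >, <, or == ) >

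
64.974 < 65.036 True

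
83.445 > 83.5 False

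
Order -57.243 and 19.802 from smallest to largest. -57.243, 19.802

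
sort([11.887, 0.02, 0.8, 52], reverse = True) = [52, 11.887, 0.8, 0.02]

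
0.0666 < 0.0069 False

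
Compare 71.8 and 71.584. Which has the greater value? 71.8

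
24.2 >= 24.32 False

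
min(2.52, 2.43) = 2.43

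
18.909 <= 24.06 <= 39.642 True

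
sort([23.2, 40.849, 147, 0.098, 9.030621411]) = [0.098, 9.030621411, 23.2, 40.849, 147]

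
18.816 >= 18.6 True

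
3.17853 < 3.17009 False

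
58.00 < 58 False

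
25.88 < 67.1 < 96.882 True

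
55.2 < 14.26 False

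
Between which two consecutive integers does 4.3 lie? 4 and 5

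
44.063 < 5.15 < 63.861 False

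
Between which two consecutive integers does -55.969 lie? -56 and -55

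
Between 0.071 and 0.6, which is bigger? 0.6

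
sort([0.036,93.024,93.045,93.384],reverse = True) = [93.384,93.045,93.024,0.036]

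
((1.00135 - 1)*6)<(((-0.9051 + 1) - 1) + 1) True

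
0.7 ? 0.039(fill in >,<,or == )>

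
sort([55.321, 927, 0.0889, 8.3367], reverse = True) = [927, 55.321, 8.3367, 0.0889]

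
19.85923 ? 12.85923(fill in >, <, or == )>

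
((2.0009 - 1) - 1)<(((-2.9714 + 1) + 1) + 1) True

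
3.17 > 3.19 False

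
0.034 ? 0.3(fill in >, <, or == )<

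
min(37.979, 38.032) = 37.979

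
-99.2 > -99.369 True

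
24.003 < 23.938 False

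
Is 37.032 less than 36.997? No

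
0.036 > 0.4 False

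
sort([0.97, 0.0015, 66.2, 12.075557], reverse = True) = [66.2, 12.075557, 0.97, 0.0015]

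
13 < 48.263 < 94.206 True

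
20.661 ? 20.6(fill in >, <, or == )>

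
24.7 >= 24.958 False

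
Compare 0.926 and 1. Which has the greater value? 1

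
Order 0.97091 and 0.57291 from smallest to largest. 0.57291, 0.97091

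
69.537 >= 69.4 True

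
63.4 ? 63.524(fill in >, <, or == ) <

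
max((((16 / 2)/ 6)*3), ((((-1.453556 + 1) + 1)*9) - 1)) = 4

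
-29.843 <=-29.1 True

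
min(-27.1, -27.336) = -27.336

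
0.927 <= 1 True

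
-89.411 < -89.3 True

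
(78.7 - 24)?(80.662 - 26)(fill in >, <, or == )>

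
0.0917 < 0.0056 False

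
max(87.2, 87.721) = 87.721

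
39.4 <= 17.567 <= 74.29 False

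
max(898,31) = 898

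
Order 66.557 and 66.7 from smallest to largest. 66.557, 66.7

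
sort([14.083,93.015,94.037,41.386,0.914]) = [0.914,14.083,41.386,93.015,94.037]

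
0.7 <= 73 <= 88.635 True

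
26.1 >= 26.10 True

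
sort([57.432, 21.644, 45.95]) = [21.644, 45.95, 57.432]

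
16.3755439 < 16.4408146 True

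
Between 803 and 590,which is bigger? 803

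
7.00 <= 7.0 True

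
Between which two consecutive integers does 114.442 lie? 114 and 115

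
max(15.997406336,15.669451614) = 15.997406336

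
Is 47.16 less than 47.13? No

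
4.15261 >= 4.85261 False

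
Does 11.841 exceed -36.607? Yes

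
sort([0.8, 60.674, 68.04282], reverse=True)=[68.04282, 60.674, 0.8]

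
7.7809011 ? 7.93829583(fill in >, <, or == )<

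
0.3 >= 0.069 True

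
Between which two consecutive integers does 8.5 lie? 8 and 9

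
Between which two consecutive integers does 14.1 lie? 14 and 15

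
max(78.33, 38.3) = 78.33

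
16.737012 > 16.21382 True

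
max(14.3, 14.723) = 14.723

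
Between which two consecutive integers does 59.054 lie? 59 and 60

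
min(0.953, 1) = 0.953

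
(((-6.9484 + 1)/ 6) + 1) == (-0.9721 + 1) False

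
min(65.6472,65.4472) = 65.4472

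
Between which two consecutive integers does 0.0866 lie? 0 and 1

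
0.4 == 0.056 False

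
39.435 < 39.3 False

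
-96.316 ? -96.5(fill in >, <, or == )>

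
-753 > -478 False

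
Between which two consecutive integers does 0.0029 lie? 0 and 1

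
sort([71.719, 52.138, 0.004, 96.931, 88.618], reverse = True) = [96.931, 88.618, 71.719, 52.138, 0.004]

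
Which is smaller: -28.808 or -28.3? -28.808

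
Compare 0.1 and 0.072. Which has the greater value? 0.1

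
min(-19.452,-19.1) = -19.452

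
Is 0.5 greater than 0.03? Yes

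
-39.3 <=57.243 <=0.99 False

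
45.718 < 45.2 False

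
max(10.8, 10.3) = 10.8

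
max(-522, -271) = -271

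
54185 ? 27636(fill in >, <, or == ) >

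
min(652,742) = 652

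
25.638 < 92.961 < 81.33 False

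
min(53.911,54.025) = 53.911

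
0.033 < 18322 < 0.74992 False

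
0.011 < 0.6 True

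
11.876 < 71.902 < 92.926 True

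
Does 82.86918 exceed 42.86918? Yes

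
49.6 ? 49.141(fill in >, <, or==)>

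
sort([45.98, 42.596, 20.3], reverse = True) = [45.98, 42.596, 20.3]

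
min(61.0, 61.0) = 61.0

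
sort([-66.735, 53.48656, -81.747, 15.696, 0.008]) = [-81.747, -66.735, 0.008, 15.696, 53.48656]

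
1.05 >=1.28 False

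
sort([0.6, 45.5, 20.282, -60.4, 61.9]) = [-60.4, 0.6, 20.282, 45.5, 61.9]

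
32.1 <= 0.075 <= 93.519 False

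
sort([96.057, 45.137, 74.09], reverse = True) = [96.057, 74.09, 45.137]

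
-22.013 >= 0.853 False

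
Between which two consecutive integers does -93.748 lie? -94 and -93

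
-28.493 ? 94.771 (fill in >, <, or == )<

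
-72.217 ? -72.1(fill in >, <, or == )<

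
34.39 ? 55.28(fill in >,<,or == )<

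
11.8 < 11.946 True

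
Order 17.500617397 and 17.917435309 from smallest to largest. 17.500617397, 17.917435309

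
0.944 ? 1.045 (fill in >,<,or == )<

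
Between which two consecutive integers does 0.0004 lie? 0 and 1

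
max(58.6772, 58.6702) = 58.6772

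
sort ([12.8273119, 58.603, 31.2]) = [12.8273119, 31.2, 58.603]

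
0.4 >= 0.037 True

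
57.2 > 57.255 False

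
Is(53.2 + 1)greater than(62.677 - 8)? No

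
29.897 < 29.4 False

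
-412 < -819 False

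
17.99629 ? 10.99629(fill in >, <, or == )>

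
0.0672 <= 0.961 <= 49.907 True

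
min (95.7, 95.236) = 95.236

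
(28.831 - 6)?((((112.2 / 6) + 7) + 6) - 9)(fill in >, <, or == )>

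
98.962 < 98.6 False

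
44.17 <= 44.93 True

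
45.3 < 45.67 True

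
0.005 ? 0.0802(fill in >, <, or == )<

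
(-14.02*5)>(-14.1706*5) True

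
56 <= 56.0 True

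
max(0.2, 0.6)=0.6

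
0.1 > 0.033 True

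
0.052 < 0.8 True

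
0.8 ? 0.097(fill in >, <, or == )>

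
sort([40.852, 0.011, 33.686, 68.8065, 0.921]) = [0.011, 0.921, 33.686, 40.852, 68.8065]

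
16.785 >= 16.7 True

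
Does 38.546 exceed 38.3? Yes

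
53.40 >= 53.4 True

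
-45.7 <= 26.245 True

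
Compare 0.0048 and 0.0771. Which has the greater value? 0.0771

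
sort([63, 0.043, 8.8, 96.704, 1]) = [0.043, 1, 8.8, 63, 96.704]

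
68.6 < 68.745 True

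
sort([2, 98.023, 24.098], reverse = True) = [98.023, 24.098, 2]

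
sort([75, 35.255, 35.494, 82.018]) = [35.255, 35.494, 75, 82.018]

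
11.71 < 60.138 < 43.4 False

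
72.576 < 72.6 True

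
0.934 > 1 False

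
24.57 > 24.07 True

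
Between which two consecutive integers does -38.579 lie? -39 and -38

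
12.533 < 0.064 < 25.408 False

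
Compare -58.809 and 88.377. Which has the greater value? 88.377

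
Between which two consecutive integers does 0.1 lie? 0 and 1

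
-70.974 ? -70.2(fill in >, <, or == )<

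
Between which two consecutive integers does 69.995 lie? 69 and 70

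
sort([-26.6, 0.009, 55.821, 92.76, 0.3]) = [-26.6, 0.009, 0.3, 55.821, 92.76]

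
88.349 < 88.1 False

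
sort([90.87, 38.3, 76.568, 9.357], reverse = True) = [90.87, 76.568, 38.3, 9.357]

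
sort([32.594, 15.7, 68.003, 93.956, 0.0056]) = [0.0056, 15.7, 32.594, 68.003, 93.956]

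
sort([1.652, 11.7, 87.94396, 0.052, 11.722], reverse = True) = [87.94396, 11.722, 11.7, 1.652, 0.052]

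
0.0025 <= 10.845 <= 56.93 True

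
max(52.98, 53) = 53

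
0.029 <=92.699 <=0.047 False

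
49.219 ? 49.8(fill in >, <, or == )<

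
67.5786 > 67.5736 True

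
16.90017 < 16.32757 False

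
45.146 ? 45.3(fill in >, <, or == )<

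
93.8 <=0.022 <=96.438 False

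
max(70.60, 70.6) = 70.6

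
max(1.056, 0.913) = 1.056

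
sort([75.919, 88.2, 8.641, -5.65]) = [-5.65, 8.641, 75.919, 88.2]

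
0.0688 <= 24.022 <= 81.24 True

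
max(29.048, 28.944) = 29.048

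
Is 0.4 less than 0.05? No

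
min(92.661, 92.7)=92.661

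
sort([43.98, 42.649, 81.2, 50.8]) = [42.649, 43.98, 50.8, 81.2]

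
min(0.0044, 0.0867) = 0.0044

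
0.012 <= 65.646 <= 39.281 False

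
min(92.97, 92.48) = 92.48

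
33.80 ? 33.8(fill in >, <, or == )==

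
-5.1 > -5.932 True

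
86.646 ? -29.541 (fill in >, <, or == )>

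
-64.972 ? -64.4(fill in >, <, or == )<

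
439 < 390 False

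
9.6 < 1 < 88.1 False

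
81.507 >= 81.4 True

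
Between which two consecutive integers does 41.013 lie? 41 and 42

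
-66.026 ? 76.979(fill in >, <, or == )<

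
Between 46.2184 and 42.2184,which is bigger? 46.2184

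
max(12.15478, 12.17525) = 12.17525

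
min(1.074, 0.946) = 0.946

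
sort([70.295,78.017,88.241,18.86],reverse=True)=[88.241,78.017,70.295,18.86]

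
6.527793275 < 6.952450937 True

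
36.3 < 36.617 True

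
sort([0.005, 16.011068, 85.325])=[0.005, 16.011068, 85.325]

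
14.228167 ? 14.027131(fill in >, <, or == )>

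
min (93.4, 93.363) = 93.363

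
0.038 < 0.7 True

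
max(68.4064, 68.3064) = 68.4064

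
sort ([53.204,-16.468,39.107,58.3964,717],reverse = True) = [717,58.3964,53.204,39.107,-16.468]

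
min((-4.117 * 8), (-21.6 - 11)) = -32.936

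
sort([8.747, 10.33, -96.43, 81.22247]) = [-96.43, 8.747, 10.33, 81.22247]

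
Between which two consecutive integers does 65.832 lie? 65 and 66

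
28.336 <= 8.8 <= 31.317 False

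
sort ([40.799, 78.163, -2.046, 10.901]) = [-2.046, 10.901, 40.799, 78.163]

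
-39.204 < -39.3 False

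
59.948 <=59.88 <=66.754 False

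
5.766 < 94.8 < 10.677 False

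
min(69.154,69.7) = 69.154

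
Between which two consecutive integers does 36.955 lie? 36 and 37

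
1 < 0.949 False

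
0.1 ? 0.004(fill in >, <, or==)>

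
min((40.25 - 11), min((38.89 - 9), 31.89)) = 29.25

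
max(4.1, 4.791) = 4.791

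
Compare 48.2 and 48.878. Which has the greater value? 48.878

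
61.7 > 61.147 True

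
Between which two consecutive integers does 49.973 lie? 49 and 50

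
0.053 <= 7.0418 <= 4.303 False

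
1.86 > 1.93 False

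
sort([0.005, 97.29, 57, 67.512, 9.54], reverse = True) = [97.29, 67.512, 57, 9.54, 0.005]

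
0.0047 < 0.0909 True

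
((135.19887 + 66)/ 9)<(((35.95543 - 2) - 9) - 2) True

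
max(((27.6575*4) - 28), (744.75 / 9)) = 82.75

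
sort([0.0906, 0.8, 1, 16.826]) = [0.0906, 0.8, 1, 16.826]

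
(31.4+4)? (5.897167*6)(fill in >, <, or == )>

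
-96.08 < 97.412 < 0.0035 False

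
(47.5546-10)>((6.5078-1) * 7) False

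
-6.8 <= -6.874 False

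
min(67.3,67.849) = 67.3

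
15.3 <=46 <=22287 True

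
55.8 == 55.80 True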